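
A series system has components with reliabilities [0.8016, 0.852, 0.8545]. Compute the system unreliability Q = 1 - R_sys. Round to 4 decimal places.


Components: [0.8016, 0.852, 0.8545]
After component 1: product = 0.8016
After component 2: product = 0.683
After component 3: product = 0.5836
R_sys = 0.5836
Q = 1 - 0.5836 = 0.4164

0.4164


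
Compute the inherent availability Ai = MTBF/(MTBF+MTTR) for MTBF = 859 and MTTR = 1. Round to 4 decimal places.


MTBF = 859
MTTR = 1
MTBF + MTTR = 860
Ai = 859 / 860
Ai = 0.9988

0.9988


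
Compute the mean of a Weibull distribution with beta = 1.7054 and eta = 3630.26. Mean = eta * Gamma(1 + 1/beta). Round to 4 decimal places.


beta = 1.7054, eta = 3630.26
1/beta = 0.5864
1 + 1/beta = 1.5864
Gamma(1.5864) = 0.8921
Mean = 3630.26 * 0.8921
Mean = 3238.3852

3238.3852


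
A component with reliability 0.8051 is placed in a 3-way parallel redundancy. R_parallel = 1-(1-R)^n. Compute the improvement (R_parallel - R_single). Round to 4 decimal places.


R_single = 0.8051, n = 3
1 - R_single = 0.1949
(1 - R_single)^n = 0.1949^3 = 0.0074
R_parallel = 1 - 0.0074 = 0.9926
Improvement = 0.9926 - 0.8051
Improvement = 0.1875

0.1875


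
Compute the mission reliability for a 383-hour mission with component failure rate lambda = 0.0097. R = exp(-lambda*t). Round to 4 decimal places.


lambda = 0.0097
mission_time = 383
lambda * t = 0.0097 * 383 = 3.7151
R = exp(-3.7151)
R = 0.0244

0.0244


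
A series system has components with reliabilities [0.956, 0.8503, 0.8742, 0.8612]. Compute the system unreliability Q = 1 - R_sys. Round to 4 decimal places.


Components: [0.956, 0.8503, 0.8742, 0.8612]
After component 1: product = 0.956
After component 2: product = 0.8129
After component 3: product = 0.7106
After component 4: product = 0.612
R_sys = 0.612
Q = 1 - 0.612 = 0.388

0.388


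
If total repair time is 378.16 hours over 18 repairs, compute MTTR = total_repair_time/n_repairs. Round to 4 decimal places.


total_repair_time = 378.16
n_repairs = 18
MTTR = 378.16 / 18
MTTR = 21.0089

21.0089


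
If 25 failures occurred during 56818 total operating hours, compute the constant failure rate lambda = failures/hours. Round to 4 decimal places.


failures = 25
total_hours = 56818
lambda = 25 / 56818
lambda = 0.0004

0.0004


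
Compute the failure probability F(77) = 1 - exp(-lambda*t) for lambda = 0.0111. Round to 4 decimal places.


lambda = 0.0111, t = 77
lambda * t = 0.8547
exp(-0.8547) = 0.4254
F(t) = 1 - 0.4254
F(t) = 0.5746

0.5746


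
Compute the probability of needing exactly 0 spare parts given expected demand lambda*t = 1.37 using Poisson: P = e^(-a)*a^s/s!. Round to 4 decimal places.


a = 1.37, s = 0
e^(-a) = e^(-1.37) = 0.2541
a^s = 1.37^0 = 1.0
s! = 1
P = 0.2541 * 1.0 / 1
P = 0.2541

0.2541


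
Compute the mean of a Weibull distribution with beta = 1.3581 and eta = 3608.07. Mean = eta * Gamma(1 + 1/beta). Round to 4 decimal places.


beta = 1.3581, eta = 3608.07
1/beta = 0.7363
1 + 1/beta = 1.7363
Gamma(1.7363) = 0.916
Mean = 3608.07 * 0.916
Mean = 3305.074

3305.074


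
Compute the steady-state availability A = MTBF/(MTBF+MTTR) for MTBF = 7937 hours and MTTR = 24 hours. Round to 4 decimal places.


MTBF = 7937
MTTR = 24
MTBF + MTTR = 7961
A = 7937 / 7961
A = 0.997

0.997


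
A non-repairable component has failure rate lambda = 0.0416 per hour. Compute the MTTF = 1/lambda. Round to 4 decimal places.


lambda = 0.0416
MTTF = 1 / 0.0416
MTTF = 24.0385

24.0385


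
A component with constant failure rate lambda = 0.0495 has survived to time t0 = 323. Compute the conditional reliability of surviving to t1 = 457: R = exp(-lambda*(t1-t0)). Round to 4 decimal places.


lambda = 0.0495
t0 = 323, t1 = 457
t1 - t0 = 134
lambda * (t1-t0) = 0.0495 * 134 = 6.633
R = exp(-6.633)
R = 0.0013

0.0013


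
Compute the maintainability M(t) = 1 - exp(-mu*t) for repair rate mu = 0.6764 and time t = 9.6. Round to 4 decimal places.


mu = 0.6764, t = 9.6
mu * t = 0.6764 * 9.6 = 6.4934
exp(-6.4934) = 0.0015
M(t) = 1 - 0.0015
M(t) = 0.9985

0.9985


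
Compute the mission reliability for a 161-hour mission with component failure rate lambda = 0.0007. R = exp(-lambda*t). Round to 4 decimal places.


lambda = 0.0007
mission_time = 161
lambda * t = 0.0007 * 161 = 0.1127
R = exp(-0.1127)
R = 0.8934

0.8934


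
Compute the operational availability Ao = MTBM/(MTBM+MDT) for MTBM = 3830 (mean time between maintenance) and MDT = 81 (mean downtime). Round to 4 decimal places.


MTBM = 3830
MDT = 81
MTBM + MDT = 3911
Ao = 3830 / 3911
Ao = 0.9793

0.9793


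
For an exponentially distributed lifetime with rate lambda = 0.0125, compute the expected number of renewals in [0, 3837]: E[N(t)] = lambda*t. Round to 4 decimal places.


lambda = 0.0125
t = 3837
E[N(t)] = lambda * t
E[N(t)] = 0.0125 * 3837
E[N(t)] = 47.9625

47.9625


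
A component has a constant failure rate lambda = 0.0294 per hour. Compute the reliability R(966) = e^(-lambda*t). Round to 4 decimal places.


lambda = 0.0294
t = 966
lambda * t = 28.4004
R(t) = e^(-28.4004)
R(t) = 0.0

0.0


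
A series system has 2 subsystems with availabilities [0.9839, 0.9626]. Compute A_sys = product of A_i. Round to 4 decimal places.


Subsystems: [0.9839, 0.9626]
After subsystem 1 (A=0.9839): product = 0.9839
After subsystem 2 (A=0.9626): product = 0.9471
A_sys = 0.9471

0.9471


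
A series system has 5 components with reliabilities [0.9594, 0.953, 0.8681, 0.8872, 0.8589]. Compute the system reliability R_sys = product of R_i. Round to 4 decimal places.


Components: [0.9594, 0.953, 0.8681, 0.8872, 0.8589]
After component 1 (R=0.9594): product = 0.9594
After component 2 (R=0.953): product = 0.9143
After component 3 (R=0.8681): product = 0.7937
After component 4 (R=0.8872): product = 0.7042
After component 5 (R=0.8589): product = 0.6048
R_sys = 0.6048

0.6048


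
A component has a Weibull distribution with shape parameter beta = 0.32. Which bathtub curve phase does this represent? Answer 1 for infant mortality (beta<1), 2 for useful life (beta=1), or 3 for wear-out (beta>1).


beta = 0.32
Compare beta to 1:
beta < 1 => infant mortality (phase 1)
beta = 1 => useful life (phase 2)
beta > 1 => wear-out (phase 3)
Since beta = 0.32, this is infant mortality (decreasing failure rate)
Phase = 1

1


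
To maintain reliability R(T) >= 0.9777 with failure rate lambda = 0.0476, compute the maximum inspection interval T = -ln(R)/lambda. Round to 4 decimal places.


R_target = 0.9777
lambda = 0.0476
-ln(0.9777) = 0.0226
T = 0.0226 / 0.0476
T = 0.4738

0.4738


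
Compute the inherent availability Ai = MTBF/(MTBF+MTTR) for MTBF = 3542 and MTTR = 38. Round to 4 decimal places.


MTBF = 3542
MTTR = 38
MTBF + MTTR = 3580
Ai = 3542 / 3580
Ai = 0.9894

0.9894


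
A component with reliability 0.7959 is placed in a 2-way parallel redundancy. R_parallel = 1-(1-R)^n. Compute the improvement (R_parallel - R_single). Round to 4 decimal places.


R_single = 0.7959, n = 2
1 - R_single = 0.2041
(1 - R_single)^n = 0.2041^2 = 0.0417
R_parallel = 1 - 0.0417 = 0.9583
Improvement = 0.9583 - 0.7959
Improvement = 0.1624

0.1624


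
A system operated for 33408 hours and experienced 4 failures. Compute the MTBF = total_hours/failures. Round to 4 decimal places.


total_hours = 33408
failures = 4
MTBF = 33408 / 4
MTBF = 8352.0

8352.0


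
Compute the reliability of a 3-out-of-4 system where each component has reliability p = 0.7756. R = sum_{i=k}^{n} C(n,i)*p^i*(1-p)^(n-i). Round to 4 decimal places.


k = 3, n = 4, p = 0.7756
i=3: C(4,3)=4 * 0.7756^3 * 0.2244^1 = 0.4188
i=4: C(4,4)=1 * 0.7756^4 * 0.2244^0 = 0.3619
R = sum of terms = 0.7807

0.7807


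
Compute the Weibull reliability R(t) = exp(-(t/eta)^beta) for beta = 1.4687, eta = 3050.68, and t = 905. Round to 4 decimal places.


beta = 1.4687, eta = 3050.68, t = 905
t/eta = 905 / 3050.68 = 0.2967
(t/eta)^beta = 0.2967^1.4687 = 0.1678
R(t) = exp(-0.1678)
R(t) = 0.8455

0.8455


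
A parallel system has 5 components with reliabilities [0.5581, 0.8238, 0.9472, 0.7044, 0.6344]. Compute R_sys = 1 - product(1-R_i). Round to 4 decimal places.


Components: [0.5581, 0.8238, 0.9472, 0.7044, 0.6344]
(1 - 0.5581) = 0.4419, running product = 0.4419
(1 - 0.8238) = 0.1762, running product = 0.0779
(1 - 0.9472) = 0.0528, running product = 0.0041
(1 - 0.7044) = 0.2956, running product = 0.0012
(1 - 0.6344) = 0.3656, running product = 0.0004
Product of (1-R_i) = 0.0004
R_sys = 1 - 0.0004 = 0.9996

0.9996


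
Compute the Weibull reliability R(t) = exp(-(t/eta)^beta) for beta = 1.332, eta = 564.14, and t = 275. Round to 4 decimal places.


beta = 1.332, eta = 564.14, t = 275
t/eta = 275 / 564.14 = 0.4875
(t/eta)^beta = 0.4875^1.332 = 0.384
R(t) = exp(-0.384)
R(t) = 0.6811

0.6811


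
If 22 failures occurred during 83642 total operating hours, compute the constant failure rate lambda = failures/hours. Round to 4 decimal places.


failures = 22
total_hours = 83642
lambda = 22 / 83642
lambda = 0.0003

0.0003


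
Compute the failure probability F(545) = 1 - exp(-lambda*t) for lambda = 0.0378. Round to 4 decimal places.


lambda = 0.0378, t = 545
lambda * t = 20.601
exp(-20.601) = 0.0
F(t) = 1 - 0.0
F(t) = 1.0

1.0


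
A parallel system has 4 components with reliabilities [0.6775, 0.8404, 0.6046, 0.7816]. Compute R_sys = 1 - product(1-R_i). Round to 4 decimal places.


Components: [0.6775, 0.8404, 0.6046, 0.7816]
(1 - 0.6775) = 0.3225, running product = 0.3225
(1 - 0.8404) = 0.1596, running product = 0.0515
(1 - 0.6046) = 0.3954, running product = 0.0204
(1 - 0.7816) = 0.2184, running product = 0.0044
Product of (1-R_i) = 0.0044
R_sys = 1 - 0.0044 = 0.9956

0.9956


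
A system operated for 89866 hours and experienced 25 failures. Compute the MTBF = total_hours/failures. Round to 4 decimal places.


total_hours = 89866
failures = 25
MTBF = 89866 / 25
MTBF = 3594.64

3594.64


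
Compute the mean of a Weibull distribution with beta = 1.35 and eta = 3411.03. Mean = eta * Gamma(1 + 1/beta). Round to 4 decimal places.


beta = 1.35, eta = 3411.03
1/beta = 0.7407
1 + 1/beta = 1.7407
Gamma(1.7407) = 0.917
Mean = 3411.03 * 0.917
Mean = 3127.8773

3127.8773


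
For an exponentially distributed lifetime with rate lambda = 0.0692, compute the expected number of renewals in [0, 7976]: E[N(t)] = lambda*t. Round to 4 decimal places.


lambda = 0.0692
t = 7976
E[N(t)] = lambda * t
E[N(t)] = 0.0692 * 7976
E[N(t)] = 551.9392

551.9392


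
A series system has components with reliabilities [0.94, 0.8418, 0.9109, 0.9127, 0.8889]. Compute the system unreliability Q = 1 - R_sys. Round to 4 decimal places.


Components: [0.94, 0.8418, 0.9109, 0.9127, 0.8889]
After component 1: product = 0.94
After component 2: product = 0.7913
After component 3: product = 0.7208
After component 4: product = 0.6579
After component 5: product = 0.5848
R_sys = 0.5848
Q = 1 - 0.5848 = 0.4152

0.4152


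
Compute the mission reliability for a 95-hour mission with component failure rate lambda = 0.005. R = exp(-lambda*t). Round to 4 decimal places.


lambda = 0.005
mission_time = 95
lambda * t = 0.005 * 95 = 0.475
R = exp(-0.475)
R = 0.6219

0.6219


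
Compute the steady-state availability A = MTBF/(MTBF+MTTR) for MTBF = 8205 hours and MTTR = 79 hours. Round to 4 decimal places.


MTBF = 8205
MTTR = 79
MTBF + MTTR = 8284
A = 8205 / 8284
A = 0.9905

0.9905


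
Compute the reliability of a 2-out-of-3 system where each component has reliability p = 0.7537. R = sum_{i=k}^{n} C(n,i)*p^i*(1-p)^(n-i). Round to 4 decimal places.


k = 2, n = 3, p = 0.7537
i=2: C(3,2)=3 * 0.7537^2 * 0.2463^1 = 0.4197
i=3: C(3,3)=1 * 0.7537^3 * 0.2463^0 = 0.4281
R = sum of terms = 0.8479

0.8479


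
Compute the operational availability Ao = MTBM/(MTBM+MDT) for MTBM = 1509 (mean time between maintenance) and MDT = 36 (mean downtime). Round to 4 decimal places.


MTBM = 1509
MDT = 36
MTBM + MDT = 1545
Ao = 1509 / 1545
Ao = 0.9767

0.9767


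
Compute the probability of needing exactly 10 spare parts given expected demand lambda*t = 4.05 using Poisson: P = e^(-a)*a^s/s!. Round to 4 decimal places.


a = 4.05, s = 10
e^(-a) = e^(-4.05) = 0.0174
a^s = 4.05^10 = 1187272.0175
s! = 3628800
P = 0.0174 * 1187272.0175 / 3628800
P = 0.0057

0.0057


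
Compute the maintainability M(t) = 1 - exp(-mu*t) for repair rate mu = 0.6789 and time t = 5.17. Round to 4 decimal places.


mu = 0.6789, t = 5.17
mu * t = 0.6789 * 5.17 = 3.5099
exp(-3.5099) = 0.0299
M(t) = 1 - 0.0299
M(t) = 0.9701

0.9701


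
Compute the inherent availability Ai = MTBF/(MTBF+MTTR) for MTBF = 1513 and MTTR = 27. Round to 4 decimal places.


MTBF = 1513
MTTR = 27
MTBF + MTTR = 1540
Ai = 1513 / 1540
Ai = 0.9825

0.9825


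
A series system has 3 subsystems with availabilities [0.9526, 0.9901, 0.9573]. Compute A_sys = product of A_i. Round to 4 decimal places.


Subsystems: [0.9526, 0.9901, 0.9573]
After subsystem 1 (A=0.9526): product = 0.9526
After subsystem 2 (A=0.9901): product = 0.9432
After subsystem 3 (A=0.9573): product = 0.9029
A_sys = 0.9029

0.9029


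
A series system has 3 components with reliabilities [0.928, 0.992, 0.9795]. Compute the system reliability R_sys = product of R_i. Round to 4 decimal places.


Components: [0.928, 0.992, 0.9795]
After component 1 (R=0.928): product = 0.928
After component 2 (R=0.992): product = 0.9206
After component 3 (R=0.9795): product = 0.9017
R_sys = 0.9017

0.9017


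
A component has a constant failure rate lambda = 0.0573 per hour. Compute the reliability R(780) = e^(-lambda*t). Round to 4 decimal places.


lambda = 0.0573
t = 780
lambda * t = 44.694
R(t) = e^(-44.694)
R(t) = 0.0

0.0


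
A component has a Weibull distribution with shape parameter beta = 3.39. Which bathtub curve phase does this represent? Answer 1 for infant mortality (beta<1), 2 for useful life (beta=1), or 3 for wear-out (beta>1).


beta = 3.39
Compare beta to 1:
beta < 1 => infant mortality (phase 1)
beta = 1 => useful life (phase 2)
beta > 1 => wear-out (phase 3)
Since beta = 3.39, this is wear-out (increasing failure rate)
Phase = 3

3


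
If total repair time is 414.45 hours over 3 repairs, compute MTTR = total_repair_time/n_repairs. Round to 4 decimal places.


total_repair_time = 414.45
n_repairs = 3
MTTR = 414.45 / 3
MTTR = 138.15

138.15


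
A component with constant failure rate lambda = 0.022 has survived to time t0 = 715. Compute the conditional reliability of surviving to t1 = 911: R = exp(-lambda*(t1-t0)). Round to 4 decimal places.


lambda = 0.022
t0 = 715, t1 = 911
t1 - t0 = 196
lambda * (t1-t0) = 0.022 * 196 = 4.312
R = exp(-4.312)
R = 0.0134

0.0134


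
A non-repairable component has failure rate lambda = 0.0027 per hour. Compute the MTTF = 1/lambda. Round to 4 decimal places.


lambda = 0.0027
MTTF = 1 / 0.0027
MTTF = 370.3704

370.3704


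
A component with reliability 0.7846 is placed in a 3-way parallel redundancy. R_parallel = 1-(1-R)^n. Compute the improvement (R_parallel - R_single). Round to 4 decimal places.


R_single = 0.7846, n = 3
1 - R_single = 0.2154
(1 - R_single)^n = 0.2154^3 = 0.01
R_parallel = 1 - 0.01 = 0.99
Improvement = 0.99 - 0.7846
Improvement = 0.2054

0.2054


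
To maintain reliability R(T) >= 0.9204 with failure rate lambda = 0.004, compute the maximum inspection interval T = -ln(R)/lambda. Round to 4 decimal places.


R_target = 0.9204
lambda = 0.004
-ln(0.9204) = 0.0829
T = 0.0829 / 0.004
T = 20.7367

20.7367


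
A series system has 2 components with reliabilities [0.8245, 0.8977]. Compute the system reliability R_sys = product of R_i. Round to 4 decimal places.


Components: [0.8245, 0.8977]
After component 1 (R=0.8245): product = 0.8245
After component 2 (R=0.8977): product = 0.7402
R_sys = 0.7402

0.7402


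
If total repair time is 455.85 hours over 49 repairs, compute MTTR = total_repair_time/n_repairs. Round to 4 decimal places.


total_repair_time = 455.85
n_repairs = 49
MTTR = 455.85 / 49
MTTR = 9.3031

9.3031


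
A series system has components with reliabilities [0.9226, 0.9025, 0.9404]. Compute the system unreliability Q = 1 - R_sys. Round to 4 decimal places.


Components: [0.9226, 0.9025, 0.9404]
After component 1: product = 0.9226
After component 2: product = 0.8326
After component 3: product = 0.783
R_sys = 0.783
Q = 1 - 0.783 = 0.217

0.217


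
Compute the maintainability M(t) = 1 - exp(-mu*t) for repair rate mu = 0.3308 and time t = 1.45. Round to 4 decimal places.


mu = 0.3308, t = 1.45
mu * t = 0.3308 * 1.45 = 0.4797
exp(-0.4797) = 0.619
M(t) = 1 - 0.619
M(t) = 0.381

0.381


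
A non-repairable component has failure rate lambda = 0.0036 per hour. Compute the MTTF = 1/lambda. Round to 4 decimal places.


lambda = 0.0036
MTTF = 1 / 0.0036
MTTF = 277.7778

277.7778


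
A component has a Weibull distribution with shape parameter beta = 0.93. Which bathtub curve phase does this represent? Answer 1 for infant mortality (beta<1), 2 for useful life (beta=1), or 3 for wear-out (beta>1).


beta = 0.93
Compare beta to 1:
beta < 1 => infant mortality (phase 1)
beta = 1 => useful life (phase 2)
beta > 1 => wear-out (phase 3)
Since beta = 0.93, this is infant mortality (decreasing failure rate)
Phase = 1

1


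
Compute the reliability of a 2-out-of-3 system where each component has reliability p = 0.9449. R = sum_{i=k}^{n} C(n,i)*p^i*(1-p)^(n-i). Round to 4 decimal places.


k = 2, n = 3, p = 0.9449
i=2: C(3,2)=3 * 0.9449^2 * 0.0551^1 = 0.1476
i=3: C(3,3)=1 * 0.9449^3 * 0.0551^0 = 0.8436
R = sum of terms = 0.9912

0.9912


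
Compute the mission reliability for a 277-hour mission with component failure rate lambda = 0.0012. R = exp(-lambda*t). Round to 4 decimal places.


lambda = 0.0012
mission_time = 277
lambda * t = 0.0012 * 277 = 0.3324
R = exp(-0.3324)
R = 0.7172

0.7172


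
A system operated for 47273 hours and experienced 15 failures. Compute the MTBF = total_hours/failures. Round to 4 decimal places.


total_hours = 47273
failures = 15
MTBF = 47273 / 15
MTBF = 3151.5333

3151.5333


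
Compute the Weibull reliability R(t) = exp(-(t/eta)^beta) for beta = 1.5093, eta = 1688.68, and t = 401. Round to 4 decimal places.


beta = 1.5093, eta = 1688.68, t = 401
t/eta = 401 / 1688.68 = 0.2375
(t/eta)^beta = 0.2375^1.5093 = 0.1142
R(t) = exp(-0.1142)
R(t) = 0.8921

0.8921


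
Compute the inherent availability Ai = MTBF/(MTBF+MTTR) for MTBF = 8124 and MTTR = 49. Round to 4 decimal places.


MTBF = 8124
MTTR = 49
MTBF + MTTR = 8173
Ai = 8124 / 8173
Ai = 0.994

0.994


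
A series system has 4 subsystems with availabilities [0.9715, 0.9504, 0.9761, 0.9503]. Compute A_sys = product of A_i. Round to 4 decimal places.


Subsystems: [0.9715, 0.9504, 0.9761, 0.9503]
After subsystem 1 (A=0.9715): product = 0.9715
After subsystem 2 (A=0.9504): product = 0.9233
After subsystem 3 (A=0.9761): product = 0.9012
After subsystem 4 (A=0.9503): product = 0.8565
A_sys = 0.8565

0.8565


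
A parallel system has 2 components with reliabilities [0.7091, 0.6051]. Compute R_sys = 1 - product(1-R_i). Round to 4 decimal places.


Components: [0.7091, 0.6051]
(1 - 0.7091) = 0.2909, running product = 0.2909
(1 - 0.6051) = 0.3949, running product = 0.1149
Product of (1-R_i) = 0.1149
R_sys = 1 - 0.1149 = 0.8851

0.8851


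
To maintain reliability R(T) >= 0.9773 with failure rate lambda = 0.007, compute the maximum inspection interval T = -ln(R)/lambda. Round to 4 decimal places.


R_target = 0.9773
lambda = 0.007
-ln(0.9773) = 0.023
T = 0.023 / 0.007
T = 3.2802

3.2802


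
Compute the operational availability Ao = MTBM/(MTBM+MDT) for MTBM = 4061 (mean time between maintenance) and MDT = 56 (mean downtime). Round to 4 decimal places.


MTBM = 4061
MDT = 56
MTBM + MDT = 4117
Ao = 4061 / 4117
Ao = 0.9864

0.9864


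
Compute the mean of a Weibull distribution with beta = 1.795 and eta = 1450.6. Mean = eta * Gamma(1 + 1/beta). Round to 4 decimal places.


beta = 1.795, eta = 1450.6
1/beta = 0.5571
1 + 1/beta = 1.5571
Gamma(1.5571) = 0.8894
Mean = 1450.6 * 0.8894
Mean = 1290.1748

1290.1748


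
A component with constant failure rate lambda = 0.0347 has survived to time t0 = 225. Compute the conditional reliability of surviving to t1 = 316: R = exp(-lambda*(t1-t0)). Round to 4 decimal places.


lambda = 0.0347
t0 = 225, t1 = 316
t1 - t0 = 91
lambda * (t1-t0) = 0.0347 * 91 = 3.1577
R = exp(-3.1577)
R = 0.0425

0.0425


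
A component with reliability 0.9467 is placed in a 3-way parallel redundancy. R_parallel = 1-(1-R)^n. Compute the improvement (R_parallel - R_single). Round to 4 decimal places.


R_single = 0.9467, n = 3
1 - R_single = 0.0533
(1 - R_single)^n = 0.0533^3 = 0.0002
R_parallel = 1 - 0.0002 = 0.9998
Improvement = 0.9998 - 0.9467
Improvement = 0.0531

0.0531


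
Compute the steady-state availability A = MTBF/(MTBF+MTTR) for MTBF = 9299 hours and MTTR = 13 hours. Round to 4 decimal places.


MTBF = 9299
MTTR = 13
MTBF + MTTR = 9312
A = 9299 / 9312
A = 0.9986

0.9986


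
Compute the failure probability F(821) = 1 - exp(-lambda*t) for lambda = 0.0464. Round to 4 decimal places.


lambda = 0.0464, t = 821
lambda * t = 38.0944
exp(-38.0944) = 0.0
F(t) = 1 - 0.0
F(t) = 1.0

1.0


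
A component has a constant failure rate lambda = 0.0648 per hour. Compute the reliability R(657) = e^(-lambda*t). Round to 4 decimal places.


lambda = 0.0648
t = 657
lambda * t = 42.5736
R(t) = e^(-42.5736)
R(t) = 0.0

0.0


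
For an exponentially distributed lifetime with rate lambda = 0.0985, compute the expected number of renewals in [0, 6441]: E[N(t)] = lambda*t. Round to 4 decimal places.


lambda = 0.0985
t = 6441
E[N(t)] = lambda * t
E[N(t)] = 0.0985 * 6441
E[N(t)] = 634.4385

634.4385


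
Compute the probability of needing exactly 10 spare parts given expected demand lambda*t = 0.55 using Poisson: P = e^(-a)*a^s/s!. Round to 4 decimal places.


a = 0.55, s = 10
e^(-a) = e^(-0.55) = 0.5769
a^s = 0.55^10 = 0.0025
s! = 3628800
P = 0.5769 * 0.0025 / 3628800
P = 0.0

0.0


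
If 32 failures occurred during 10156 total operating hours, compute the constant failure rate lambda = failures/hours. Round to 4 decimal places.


failures = 32
total_hours = 10156
lambda = 32 / 10156
lambda = 0.0032

0.0032


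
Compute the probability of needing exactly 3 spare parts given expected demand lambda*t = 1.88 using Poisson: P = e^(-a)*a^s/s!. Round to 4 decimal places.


a = 1.88, s = 3
e^(-a) = e^(-1.88) = 0.1526
a^s = 1.88^3 = 6.6447
s! = 6
P = 0.1526 * 6.6447 / 6
P = 0.169

0.169


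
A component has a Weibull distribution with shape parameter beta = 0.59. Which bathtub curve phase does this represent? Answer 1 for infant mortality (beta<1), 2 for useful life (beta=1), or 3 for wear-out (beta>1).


beta = 0.59
Compare beta to 1:
beta < 1 => infant mortality (phase 1)
beta = 1 => useful life (phase 2)
beta > 1 => wear-out (phase 3)
Since beta = 0.59, this is infant mortality (decreasing failure rate)
Phase = 1

1


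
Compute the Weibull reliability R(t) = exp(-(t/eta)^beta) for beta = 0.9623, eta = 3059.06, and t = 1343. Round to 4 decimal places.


beta = 0.9623, eta = 3059.06, t = 1343
t/eta = 1343 / 3059.06 = 0.439
(t/eta)^beta = 0.439^0.9623 = 0.4529
R(t) = exp(-0.4529)
R(t) = 0.6358

0.6358


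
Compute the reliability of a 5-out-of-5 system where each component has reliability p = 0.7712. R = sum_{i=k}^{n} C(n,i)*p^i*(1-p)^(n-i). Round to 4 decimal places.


k = 5, n = 5, p = 0.7712
i=5: C(5,5)=1 * 0.7712^5 * 0.2288^0 = 0.2728
R = sum of terms = 0.2728

0.2728


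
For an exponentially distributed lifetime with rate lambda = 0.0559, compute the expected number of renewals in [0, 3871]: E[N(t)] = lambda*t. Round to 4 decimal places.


lambda = 0.0559
t = 3871
E[N(t)] = lambda * t
E[N(t)] = 0.0559 * 3871
E[N(t)] = 216.3889

216.3889


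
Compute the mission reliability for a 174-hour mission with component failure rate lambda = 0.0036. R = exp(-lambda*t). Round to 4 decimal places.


lambda = 0.0036
mission_time = 174
lambda * t = 0.0036 * 174 = 0.6264
R = exp(-0.6264)
R = 0.5345

0.5345


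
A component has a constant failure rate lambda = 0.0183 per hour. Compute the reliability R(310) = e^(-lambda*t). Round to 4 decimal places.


lambda = 0.0183
t = 310
lambda * t = 5.673
R(t) = e^(-5.673)
R(t) = 0.0034

0.0034


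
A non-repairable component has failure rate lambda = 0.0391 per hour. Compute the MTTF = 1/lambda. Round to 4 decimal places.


lambda = 0.0391
MTTF = 1 / 0.0391
MTTF = 25.5754

25.5754


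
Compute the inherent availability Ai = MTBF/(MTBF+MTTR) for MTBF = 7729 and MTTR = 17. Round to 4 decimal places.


MTBF = 7729
MTTR = 17
MTBF + MTTR = 7746
Ai = 7729 / 7746
Ai = 0.9978

0.9978


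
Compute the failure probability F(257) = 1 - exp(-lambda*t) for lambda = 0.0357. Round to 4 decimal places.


lambda = 0.0357, t = 257
lambda * t = 9.1749
exp(-9.1749) = 0.0001
F(t) = 1 - 0.0001
F(t) = 0.9999

0.9999


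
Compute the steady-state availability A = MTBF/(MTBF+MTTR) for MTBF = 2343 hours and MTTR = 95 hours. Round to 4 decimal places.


MTBF = 2343
MTTR = 95
MTBF + MTTR = 2438
A = 2343 / 2438
A = 0.961

0.961


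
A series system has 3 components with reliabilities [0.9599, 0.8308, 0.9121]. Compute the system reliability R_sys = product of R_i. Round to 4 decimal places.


Components: [0.9599, 0.8308, 0.9121]
After component 1 (R=0.9599): product = 0.9599
After component 2 (R=0.8308): product = 0.7975
After component 3 (R=0.9121): product = 0.7274
R_sys = 0.7274

0.7274


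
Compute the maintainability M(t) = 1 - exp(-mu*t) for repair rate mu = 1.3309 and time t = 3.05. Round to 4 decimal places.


mu = 1.3309, t = 3.05
mu * t = 1.3309 * 3.05 = 4.0592
exp(-4.0592) = 0.0173
M(t) = 1 - 0.0173
M(t) = 0.9827

0.9827


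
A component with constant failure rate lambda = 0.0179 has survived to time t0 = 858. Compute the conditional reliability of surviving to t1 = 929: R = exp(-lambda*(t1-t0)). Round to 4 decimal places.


lambda = 0.0179
t0 = 858, t1 = 929
t1 - t0 = 71
lambda * (t1-t0) = 0.0179 * 71 = 1.2709
R = exp(-1.2709)
R = 0.2806

0.2806


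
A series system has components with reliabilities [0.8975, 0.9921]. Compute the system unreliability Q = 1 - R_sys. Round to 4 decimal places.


Components: [0.8975, 0.9921]
After component 1: product = 0.8975
After component 2: product = 0.8904
R_sys = 0.8904
Q = 1 - 0.8904 = 0.1096

0.1096


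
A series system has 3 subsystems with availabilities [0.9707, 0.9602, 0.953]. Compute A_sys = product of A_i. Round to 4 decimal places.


Subsystems: [0.9707, 0.9602, 0.953]
After subsystem 1 (A=0.9707): product = 0.9707
After subsystem 2 (A=0.9602): product = 0.9321
After subsystem 3 (A=0.953): product = 0.8883
A_sys = 0.8883

0.8883


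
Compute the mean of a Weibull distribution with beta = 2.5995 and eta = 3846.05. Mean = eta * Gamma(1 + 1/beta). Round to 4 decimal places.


beta = 2.5995, eta = 3846.05
1/beta = 0.3847
1 + 1/beta = 1.3847
Gamma(1.3847) = 0.8882
Mean = 3846.05 * 0.8882
Mean = 3416.0822

3416.0822


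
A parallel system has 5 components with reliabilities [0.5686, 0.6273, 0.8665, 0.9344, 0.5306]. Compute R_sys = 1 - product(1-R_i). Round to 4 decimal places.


Components: [0.5686, 0.6273, 0.8665, 0.9344, 0.5306]
(1 - 0.5686) = 0.4314, running product = 0.4314
(1 - 0.6273) = 0.3727, running product = 0.1608
(1 - 0.8665) = 0.1335, running product = 0.0215
(1 - 0.9344) = 0.0656, running product = 0.0014
(1 - 0.5306) = 0.4694, running product = 0.0007
Product of (1-R_i) = 0.0007
R_sys = 1 - 0.0007 = 0.9993

0.9993


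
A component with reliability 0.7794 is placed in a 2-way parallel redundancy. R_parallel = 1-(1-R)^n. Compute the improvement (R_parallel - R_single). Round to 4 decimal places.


R_single = 0.7794, n = 2
1 - R_single = 0.2206
(1 - R_single)^n = 0.2206^2 = 0.0487
R_parallel = 1 - 0.0487 = 0.9513
Improvement = 0.9513 - 0.7794
Improvement = 0.1719

0.1719


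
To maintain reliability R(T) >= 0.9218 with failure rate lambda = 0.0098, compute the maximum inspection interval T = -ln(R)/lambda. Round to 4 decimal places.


R_target = 0.9218
lambda = 0.0098
-ln(0.9218) = 0.0814
T = 0.0814 / 0.0098
T = 8.3089

8.3089


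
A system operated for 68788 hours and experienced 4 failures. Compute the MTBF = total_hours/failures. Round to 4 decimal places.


total_hours = 68788
failures = 4
MTBF = 68788 / 4
MTBF = 17197.0

17197.0


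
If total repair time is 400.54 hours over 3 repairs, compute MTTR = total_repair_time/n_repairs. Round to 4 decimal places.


total_repair_time = 400.54
n_repairs = 3
MTTR = 400.54 / 3
MTTR = 133.5133

133.5133


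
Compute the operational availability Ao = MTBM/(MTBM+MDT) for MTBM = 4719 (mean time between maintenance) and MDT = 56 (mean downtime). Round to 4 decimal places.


MTBM = 4719
MDT = 56
MTBM + MDT = 4775
Ao = 4719 / 4775
Ao = 0.9883

0.9883


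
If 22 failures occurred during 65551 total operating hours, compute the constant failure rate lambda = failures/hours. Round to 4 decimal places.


failures = 22
total_hours = 65551
lambda = 22 / 65551
lambda = 0.0003

0.0003


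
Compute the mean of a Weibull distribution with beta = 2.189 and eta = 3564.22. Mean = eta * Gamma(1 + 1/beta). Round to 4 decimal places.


beta = 2.189, eta = 3564.22
1/beta = 0.4568
1 + 1/beta = 1.4568
Gamma(1.4568) = 0.8856
Mean = 3564.22 * 0.8856
Mean = 3156.5199

3156.5199


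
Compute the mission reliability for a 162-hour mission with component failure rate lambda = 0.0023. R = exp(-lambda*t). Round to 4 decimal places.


lambda = 0.0023
mission_time = 162
lambda * t = 0.0023 * 162 = 0.3726
R = exp(-0.3726)
R = 0.6889

0.6889


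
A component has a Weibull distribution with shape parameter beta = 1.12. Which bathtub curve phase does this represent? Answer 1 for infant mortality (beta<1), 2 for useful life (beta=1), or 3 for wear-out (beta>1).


beta = 1.12
Compare beta to 1:
beta < 1 => infant mortality (phase 1)
beta = 1 => useful life (phase 2)
beta > 1 => wear-out (phase 3)
Since beta = 1.12, this is wear-out (increasing failure rate)
Phase = 3

3


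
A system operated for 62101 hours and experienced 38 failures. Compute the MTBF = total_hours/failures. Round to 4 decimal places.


total_hours = 62101
failures = 38
MTBF = 62101 / 38
MTBF = 1634.2368

1634.2368


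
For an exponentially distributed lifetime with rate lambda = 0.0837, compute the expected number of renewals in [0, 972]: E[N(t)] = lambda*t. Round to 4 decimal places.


lambda = 0.0837
t = 972
E[N(t)] = lambda * t
E[N(t)] = 0.0837 * 972
E[N(t)] = 81.3564

81.3564


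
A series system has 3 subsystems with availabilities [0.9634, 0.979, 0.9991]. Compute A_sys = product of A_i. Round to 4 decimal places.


Subsystems: [0.9634, 0.979, 0.9991]
After subsystem 1 (A=0.9634): product = 0.9634
After subsystem 2 (A=0.979): product = 0.9432
After subsystem 3 (A=0.9991): product = 0.9423
A_sys = 0.9423

0.9423


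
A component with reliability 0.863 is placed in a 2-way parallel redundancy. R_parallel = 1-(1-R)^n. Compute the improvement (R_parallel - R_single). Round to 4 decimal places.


R_single = 0.863, n = 2
1 - R_single = 0.137
(1 - R_single)^n = 0.137^2 = 0.0188
R_parallel = 1 - 0.0188 = 0.9812
Improvement = 0.9812 - 0.863
Improvement = 0.1182

0.1182


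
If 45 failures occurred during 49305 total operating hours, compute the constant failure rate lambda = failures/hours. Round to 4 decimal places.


failures = 45
total_hours = 49305
lambda = 45 / 49305
lambda = 0.0009

0.0009


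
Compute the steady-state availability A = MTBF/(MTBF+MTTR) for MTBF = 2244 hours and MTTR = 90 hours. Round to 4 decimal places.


MTBF = 2244
MTTR = 90
MTBF + MTTR = 2334
A = 2244 / 2334
A = 0.9614

0.9614


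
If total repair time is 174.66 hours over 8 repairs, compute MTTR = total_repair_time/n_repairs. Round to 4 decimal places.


total_repair_time = 174.66
n_repairs = 8
MTTR = 174.66 / 8
MTTR = 21.8325

21.8325


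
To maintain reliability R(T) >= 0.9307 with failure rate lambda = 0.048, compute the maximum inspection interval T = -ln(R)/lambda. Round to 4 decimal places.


R_target = 0.9307
lambda = 0.048
-ln(0.9307) = 0.0718
T = 0.0718 / 0.048
T = 1.4962

1.4962


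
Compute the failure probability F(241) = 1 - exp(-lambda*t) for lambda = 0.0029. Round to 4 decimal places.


lambda = 0.0029, t = 241
lambda * t = 0.6989
exp(-0.6989) = 0.4971
F(t) = 1 - 0.4971
F(t) = 0.5029

0.5029


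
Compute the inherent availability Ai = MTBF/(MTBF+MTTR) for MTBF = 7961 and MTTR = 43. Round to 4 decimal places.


MTBF = 7961
MTTR = 43
MTBF + MTTR = 8004
Ai = 7961 / 8004
Ai = 0.9946

0.9946


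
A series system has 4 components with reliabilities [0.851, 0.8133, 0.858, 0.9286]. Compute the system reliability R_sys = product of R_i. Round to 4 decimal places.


Components: [0.851, 0.8133, 0.858, 0.9286]
After component 1 (R=0.851): product = 0.851
After component 2 (R=0.8133): product = 0.6921
After component 3 (R=0.858): product = 0.5938
After component 4 (R=0.9286): product = 0.5514
R_sys = 0.5514

0.5514


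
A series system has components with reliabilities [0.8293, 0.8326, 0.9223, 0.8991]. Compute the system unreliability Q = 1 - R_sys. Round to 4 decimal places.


Components: [0.8293, 0.8326, 0.9223, 0.8991]
After component 1: product = 0.8293
After component 2: product = 0.6905
After component 3: product = 0.6368
After component 4: product = 0.5726
R_sys = 0.5726
Q = 1 - 0.5726 = 0.4274

0.4274


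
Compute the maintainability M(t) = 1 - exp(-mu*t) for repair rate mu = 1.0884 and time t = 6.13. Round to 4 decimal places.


mu = 1.0884, t = 6.13
mu * t = 1.0884 * 6.13 = 6.6719
exp(-6.6719) = 0.0013
M(t) = 1 - 0.0013
M(t) = 0.9987

0.9987


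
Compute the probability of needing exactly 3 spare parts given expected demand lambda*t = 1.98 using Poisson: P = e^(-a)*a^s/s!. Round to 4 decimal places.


a = 1.98, s = 3
e^(-a) = e^(-1.98) = 0.1381
a^s = 1.98^3 = 7.7624
s! = 6
P = 0.1381 * 7.7624 / 6
P = 0.1786

0.1786


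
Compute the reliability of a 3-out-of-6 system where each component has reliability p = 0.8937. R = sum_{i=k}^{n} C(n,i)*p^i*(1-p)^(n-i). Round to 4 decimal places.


k = 3, n = 6, p = 0.8937
i=3: C(6,3)=20 * 0.8937^3 * 0.1063^3 = 0.0171
i=4: C(6,4)=15 * 0.8937^4 * 0.1063^2 = 0.1081
i=5: C(6,5)=6 * 0.8937^5 * 0.1063^1 = 0.3636
i=6: C(6,6)=1 * 0.8937^6 * 0.1063^0 = 0.5095
R = sum of terms = 0.9984

0.9984


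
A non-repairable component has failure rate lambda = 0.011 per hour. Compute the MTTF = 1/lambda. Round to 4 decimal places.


lambda = 0.011
MTTF = 1 / 0.011
MTTF = 90.9091

90.9091


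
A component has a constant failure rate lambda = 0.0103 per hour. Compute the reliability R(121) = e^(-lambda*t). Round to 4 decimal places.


lambda = 0.0103
t = 121
lambda * t = 1.2463
R(t) = e^(-1.2463)
R(t) = 0.2876

0.2876


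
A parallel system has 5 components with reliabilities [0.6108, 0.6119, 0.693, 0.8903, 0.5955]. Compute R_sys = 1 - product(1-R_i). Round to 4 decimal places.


Components: [0.6108, 0.6119, 0.693, 0.8903, 0.5955]
(1 - 0.6108) = 0.3892, running product = 0.3892
(1 - 0.6119) = 0.3881, running product = 0.151
(1 - 0.693) = 0.307, running product = 0.0464
(1 - 0.8903) = 0.1097, running product = 0.0051
(1 - 0.5955) = 0.4045, running product = 0.0021
Product of (1-R_i) = 0.0021
R_sys = 1 - 0.0021 = 0.9979

0.9979


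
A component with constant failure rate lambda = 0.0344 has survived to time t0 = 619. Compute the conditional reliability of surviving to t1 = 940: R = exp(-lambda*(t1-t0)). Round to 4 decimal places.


lambda = 0.0344
t0 = 619, t1 = 940
t1 - t0 = 321
lambda * (t1-t0) = 0.0344 * 321 = 11.0424
R = exp(-11.0424)
R = 0.0

0.0


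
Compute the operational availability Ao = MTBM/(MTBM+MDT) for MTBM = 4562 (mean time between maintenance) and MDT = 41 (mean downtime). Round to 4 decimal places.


MTBM = 4562
MDT = 41
MTBM + MDT = 4603
Ao = 4562 / 4603
Ao = 0.9911

0.9911


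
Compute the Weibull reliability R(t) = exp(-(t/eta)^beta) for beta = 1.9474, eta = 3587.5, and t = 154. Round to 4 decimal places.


beta = 1.9474, eta = 3587.5, t = 154
t/eta = 154 / 3587.5 = 0.0429
(t/eta)^beta = 0.0429^1.9474 = 0.0022
R(t) = exp(-0.0022)
R(t) = 0.9978

0.9978


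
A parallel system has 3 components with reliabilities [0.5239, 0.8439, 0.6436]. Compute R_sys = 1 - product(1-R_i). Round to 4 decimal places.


Components: [0.5239, 0.8439, 0.6436]
(1 - 0.5239) = 0.4761, running product = 0.4761
(1 - 0.8439) = 0.1561, running product = 0.0743
(1 - 0.6436) = 0.3564, running product = 0.0265
Product of (1-R_i) = 0.0265
R_sys = 1 - 0.0265 = 0.9735

0.9735


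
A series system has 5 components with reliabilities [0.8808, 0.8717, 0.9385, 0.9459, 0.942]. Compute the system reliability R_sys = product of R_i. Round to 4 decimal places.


Components: [0.8808, 0.8717, 0.9385, 0.9459, 0.942]
After component 1 (R=0.8808): product = 0.8808
After component 2 (R=0.8717): product = 0.7678
After component 3 (R=0.9385): product = 0.7206
After component 4 (R=0.9459): product = 0.6816
After component 5 (R=0.942): product = 0.6421
R_sys = 0.6421

0.6421


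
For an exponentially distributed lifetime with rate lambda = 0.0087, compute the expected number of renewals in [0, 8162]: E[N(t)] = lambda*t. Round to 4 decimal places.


lambda = 0.0087
t = 8162
E[N(t)] = lambda * t
E[N(t)] = 0.0087 * 8162
E[N(t)] = 71.0094

71.0094


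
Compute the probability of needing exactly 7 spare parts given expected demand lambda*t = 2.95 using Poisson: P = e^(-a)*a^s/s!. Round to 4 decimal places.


a = 2.95, s = 7
e^(-a) = e^(-2.95) = 0.0523
a^s = 2.95^7 = 1944.259
s! = 5040
P = 0.0523 * 1944.259 / 5040
P = 0.0202

0.0202


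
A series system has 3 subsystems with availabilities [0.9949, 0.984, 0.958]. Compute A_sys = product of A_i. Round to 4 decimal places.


Subsystems: [0.9949, 0.984, 0.958]
After subsystem 1 (A=0.9949): product = 0.9949
After subsystem 2 (A=0.984): product = 0.979
After subsystem 3 (A=0.958): product = 0.9379
A_sys = 0.9379

0.9379


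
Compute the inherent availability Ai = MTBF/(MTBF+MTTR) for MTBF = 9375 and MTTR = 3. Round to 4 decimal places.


MTBF = 9375
MTTR = 3
MTBF + MTTR = 9378
Ai = 9375 / 9378
Ai = 0.9997

0.9997


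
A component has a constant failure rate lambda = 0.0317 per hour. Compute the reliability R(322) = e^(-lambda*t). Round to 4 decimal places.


lambda = 0.0317
t = 322
lambda * t = 10.2074
R(t) = e^(-10.2074)
R(t) = 0.0

0.0


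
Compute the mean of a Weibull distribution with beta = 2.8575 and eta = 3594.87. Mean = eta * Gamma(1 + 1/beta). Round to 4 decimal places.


beta = 2.8575, eta = 3594.87
1/beta = 0.35
1 + 1/beta = 1.35
Gamma(1.35) = 0.8912
Mean = 3594.87 * 0.8912
Mean = 3203.5896

3203.5896


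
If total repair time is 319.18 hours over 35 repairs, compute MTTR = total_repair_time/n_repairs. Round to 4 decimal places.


total_repair_time = 319.18
n_repairs = 35
MTTR = 319.18 / 35
MTTR = 9.1194

9.1194


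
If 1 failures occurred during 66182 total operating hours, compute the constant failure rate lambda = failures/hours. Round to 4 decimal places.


failures = 1
total_hours = 66182
lambda = 1 / 66182
lambda = 0.0

0.0


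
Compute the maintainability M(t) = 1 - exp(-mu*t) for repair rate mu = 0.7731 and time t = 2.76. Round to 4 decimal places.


mu = 0.7731, t = 2.76
mu * t = 0.7731 * 2.76 = 2.1338
exp(-2.1338) = 0.1184
M(t) = 1 - 0.1184
M(t) = 0.8816

0.8816


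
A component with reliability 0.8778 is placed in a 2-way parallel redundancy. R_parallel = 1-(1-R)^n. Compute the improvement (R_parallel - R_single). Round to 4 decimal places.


R_single = 0.8778, n = 2
1 - R_single = 0.1222
(1 - R_single)^n = 0.1222^2 = 0.0149
R_parallel = 1 - 0.0149 = 0.9851
Improvement = 0.9851 - 0.8778
Improvement = 0.1073

0.1073
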